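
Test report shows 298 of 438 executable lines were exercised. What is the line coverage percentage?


Coverage = covered / total * 100
Coverage = 298 / 438 * 100
Coverage = 68.04%

68.04%


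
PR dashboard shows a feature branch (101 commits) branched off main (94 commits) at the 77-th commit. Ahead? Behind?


Common ancestor: commit #77
feature commits after divergence: 101 - 77 = 24
main commits after divergence: 94 - 77 = 17
feature is 24 commits ahead of main
main is 17 commits ahead of feature

feature ahead: 24, main ahead: 17


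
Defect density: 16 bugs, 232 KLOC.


Defect density = defects / KLOC
Defect density = 16 / 232
Defect density = 0.069 defects/KLOC

0.069 defects/KLOC


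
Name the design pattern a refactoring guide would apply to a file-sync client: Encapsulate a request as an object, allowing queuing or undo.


This matches the Command pattern

Command


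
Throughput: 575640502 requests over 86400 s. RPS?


Formula: throughput = requests / seconds
throughput = 575640502 / 86400
throughput = 6662.51 requests/second

6662.51 requests/second


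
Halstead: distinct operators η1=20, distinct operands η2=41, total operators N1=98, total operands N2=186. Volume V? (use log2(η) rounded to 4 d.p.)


Formula: V = N * log2(η), where N = N1 + N2 and η = η1 + η2
η = 20 + 41 = 61
N = 98 + 186 = 284
log2(61) ≈ 5.9307
V = 284 * 5.9307 = 1684.32

1684.32


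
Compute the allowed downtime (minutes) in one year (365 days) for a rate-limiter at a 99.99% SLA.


Formula: allowed downtime = period * (100 - SLA) / 100
Period (year (365 days)) = 525600 minutes
Unavailability fraction = (100 - 99.99) / 100
Allowed downtime = 525600 * (100 - 99.99) / 100
Allowed downtime = 52.56 minutes

52.56 minutes


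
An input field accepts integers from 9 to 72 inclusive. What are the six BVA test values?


Range: [9, 72]
Boundaries: just below min, min, min+1, max-1, max, just above max
Values: [8, 9, 10, 71, 72, 73]

[8, 9, 10, 71, 72, 73]


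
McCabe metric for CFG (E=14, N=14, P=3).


Formula: V(G) = E - N + 2P
V(G) = 14 - 14 + 2*3
V(G) = 0 + 6
V(G) = 6

6


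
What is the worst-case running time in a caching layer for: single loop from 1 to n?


Reasoning: one pass through n items
Complexity: O(n)

O(n)


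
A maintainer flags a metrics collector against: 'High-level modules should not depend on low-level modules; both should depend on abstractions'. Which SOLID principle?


This describes the Dependency Inversion Principle (DIP)

Dependency Inversion Principle (DIP)


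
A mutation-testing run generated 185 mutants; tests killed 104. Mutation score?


Mutation score = killed / total * 100
Mutation score = 104 / 185 * 100
Mutation score = 56.22%

56.22%


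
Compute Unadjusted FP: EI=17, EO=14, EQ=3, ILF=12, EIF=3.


UFP = EI*4 + EO*5 + EQ*4 + ILF*10 + EIF*7
UFP = 17*4 + 14*5 + 3*4 + 12*10 + 3*7
UFP = 68 + 70 + 12 + 120 + 21
UFP = 291

291


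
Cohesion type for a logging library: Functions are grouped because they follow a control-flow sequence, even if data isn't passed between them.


Reasoning: Grouped by order of execution within a routine, not by data flow
Type: Procedural cohesion

Procedural cohesion


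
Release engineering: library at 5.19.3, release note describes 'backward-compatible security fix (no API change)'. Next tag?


Current: 5.19.3
Change category: 'backward-compatible security fix (no API change)' → patch bump
SemVer rule: patch bump → increment PATCH (MAJOR and MINOR unchanged)
New: 5.19.4

5.19.4


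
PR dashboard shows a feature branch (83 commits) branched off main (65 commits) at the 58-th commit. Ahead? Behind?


Common ancestor: commit #58
feature commits after divergence: 83 - 58 = 25
main commits after divergence: 65 - 58 = 7
feature is 25 commits ahead of main
main is 7 commits ahead of feature

feature ahead: 25, main ahead: 7


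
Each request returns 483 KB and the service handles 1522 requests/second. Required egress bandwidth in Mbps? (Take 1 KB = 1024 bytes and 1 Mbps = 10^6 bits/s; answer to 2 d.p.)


Formula: Mbps = payload_bytes * RPS * 8 / 1e6
Payload per request = 483 KB = 483 * 1024 = 494592 bytes
Total bytes/sec = 494592 * 1522 = 752769024
Total bits/sec = 752769024 * 8 = 6022152192
Mbps = 6022152192 / 1e6 = 6022.15

6022.15 Mbps


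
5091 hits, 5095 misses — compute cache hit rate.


Formula: hit rate = hits / (hits + misses) * 100
hit rate = 5091 / (5091 + 5095) * 100
hit rate = 5091 / 10186 * 100
hit rate = 49.98%

49.98%


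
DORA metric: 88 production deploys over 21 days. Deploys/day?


Formula: deployments per day = releases / days
= 88 / 21
= 4.19 deploys/day
(equivalently, 29.33 deploys/week)

4.19 deploys/day


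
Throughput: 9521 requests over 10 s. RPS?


Formula: throughput = requests / seconds
throughput = 9521 / 10
throughput = 952.1 requests/second

952.1 requests/second


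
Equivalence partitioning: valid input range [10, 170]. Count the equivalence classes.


Valid range: [10, 170]
Class 1: x < 10 — invalid
Class 2: 10 ≤ x ≤ 170 — valid
Class 3: x > 170 — invalid
Total equivalence classes: 3

3 equivalence classes


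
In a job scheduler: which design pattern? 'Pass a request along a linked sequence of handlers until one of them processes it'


This matches the Chain of Responsibility pattern

Chain of Responsibility


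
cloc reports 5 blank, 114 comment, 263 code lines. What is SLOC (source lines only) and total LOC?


Total LOC = blank + comment + code
Total LOC = 5 + 114 + 263 = 382
SLOC (source only) = code = 263

Total LOC: 382, SLOC: 263


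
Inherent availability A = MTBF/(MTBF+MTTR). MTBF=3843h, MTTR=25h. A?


Availability = MTBF / (MTBF + MTTR)
Availability = 3843 / (3843 + 25)
Availability = 3843 / 3868
Availability = 99.3537%

99.3537%


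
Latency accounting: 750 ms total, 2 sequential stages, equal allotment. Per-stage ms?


Formula: per_stage = total_budget / stages
per_stage = 750 / 2
per_stage = 375.0 ms

375.0 ms


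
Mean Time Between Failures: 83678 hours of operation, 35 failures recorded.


Formula: MTBF = Total operating time / Number of failures
MTBF = 83678 / 35
MTBF = 2390.8 hours

2390.8 hours


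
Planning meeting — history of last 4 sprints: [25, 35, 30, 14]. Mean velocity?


Formula: Avg velocity = Total points / Number of sprints
Points: [25, 35, 30, 14]
Sum = 25 + 35 + 30 + 14 = 104
Avg velocity = 104 / 4 = 26.0 points/sprint

26.0 points/sprint


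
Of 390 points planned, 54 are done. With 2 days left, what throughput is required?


Formula: Required rate = Remaining points / Days left
Remaining = 390 - 54 = 336 points
Required rate = 336 / 2 = 168.0 points/day

168.0 points/day


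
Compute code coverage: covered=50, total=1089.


Coverage = covered / total * 100
Coverage = 50 / 1089 * 100
Coverage = 4.59%

4.59%


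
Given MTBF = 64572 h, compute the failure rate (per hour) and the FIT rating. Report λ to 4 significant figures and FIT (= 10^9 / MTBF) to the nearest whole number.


Formula: λ = 1 / MTBF; FIT = λ × 1e9 = 1e9 / MTBF
λ = 1 / 64572 ≈ 1.549e-05 failures/hour
FIT = 1e9 / 64572 ≈ 15487 failures per 1e9 hours (nearest whole number)

λ = 1.549e-05 /h, FIT = 15487


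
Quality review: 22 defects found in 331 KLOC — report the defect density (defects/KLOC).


Defect density = defects / KLOC
Defect density = 22 / 331
Defect density = 0.066 defects/KLOC

0.066 defects/KLOC


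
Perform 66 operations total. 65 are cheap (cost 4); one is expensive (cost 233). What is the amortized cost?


Formula: Amortized cost = Total cost / Operations
Total cost = (65 * 4) + (1 * 233)
Total cost = 260 + 233 = 493
Amortized = 493 / 66 = 7.4697

7.4697


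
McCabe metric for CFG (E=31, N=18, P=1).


Formula: V(G) = E - N + 2P
V(G) = 31 - 18 + 2*1
V(G) = 13 + 2
V(G) = 15

15


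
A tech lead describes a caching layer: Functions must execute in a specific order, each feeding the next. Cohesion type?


Reasoning: Output of one is input to next
Type: Sequential cohesion

Sequential cohesion


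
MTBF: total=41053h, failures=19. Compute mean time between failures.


Formula: MTBF = Total operating time / Number of failures
MTBF = 41053 / 19
MTBF = 2160.68 hours

2160.68 hours


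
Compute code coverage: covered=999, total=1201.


Coverage = covered / total * 100
Coverage = 999 / 1201 * 100
Coverage = 83.18%

83.18%


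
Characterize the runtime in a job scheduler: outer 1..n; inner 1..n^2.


Reasoning: n times n^2
Complexity: O(n^3)

O(n^3)


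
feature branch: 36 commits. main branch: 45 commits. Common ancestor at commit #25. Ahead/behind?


Common ancestor: commit #25
feature commits after divergence: 36 - 25 = 11
main commits after divergence: 45 - 25 = 20
feature is 11 commits ahead of main
main is 20 commits ahead of feature

feature ahead: 11, main ahead: 20


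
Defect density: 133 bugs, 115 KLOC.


Defect density = defects / KLOC
Defect density = 133 / 115
Defect density = 1.157 defects/KLOC

1.157 defects/KLOC


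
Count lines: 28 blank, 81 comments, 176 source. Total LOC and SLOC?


Total LOC = blank + comment + code
Total LOC = 28 + 81 + 176 = 285
SLOC (source only) = code = 176

Total LOC: 285, SLOC: 176


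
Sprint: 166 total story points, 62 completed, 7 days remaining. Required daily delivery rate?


Formula: Required rate = Remaining points / Days left
Remaining = 166 - 62 = 104 points
Required rate = 104 / 7 = 14.86 points/day

14.86 points/day


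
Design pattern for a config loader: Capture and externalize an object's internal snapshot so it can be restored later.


This matches the Memento pattern

Memento


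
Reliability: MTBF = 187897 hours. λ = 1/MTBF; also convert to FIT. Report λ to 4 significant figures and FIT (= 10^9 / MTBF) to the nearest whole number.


Formula: λ = 1 / MTBF; FIT = λ × 1e9 = 1e9 / MTBF
λ = 1 / 187897 ≈ 5.322e-06 failures/hour
FIT = 1e9 / 187897 ≈ 5322 failures per 1e9 hours (nearest whole number)

λ = 5.322e-06 /h, FIT = 5322


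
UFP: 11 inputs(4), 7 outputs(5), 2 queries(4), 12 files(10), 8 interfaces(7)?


UFP = EI*4 + EO*5 + EQ*4 + ILF*10 + EIF*7
UFP = 11*4 + 7*5 + 2*4 + 12*10 + 8*7
UFP = 44 + 35 + 8 + 120 + 56
UFP = 263

263


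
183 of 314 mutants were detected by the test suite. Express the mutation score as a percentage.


Mutation score = killed / total * 100
Mutation score = 183 / 314 * 100
Mutation score = 58.28%

58.28%


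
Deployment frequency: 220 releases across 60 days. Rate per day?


Formula: deployments per day = releases / days
= 220 / 60
= 3.667 deploys/day
(equivalently, 25.67 deploys/week)

3.667 deploys/day


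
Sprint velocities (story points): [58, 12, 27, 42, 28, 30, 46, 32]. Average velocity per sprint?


Formula: Avg velocity = Total points / Number of sprints
Points: [58, 12, 27, 42, 28, 30, 46, 32]
Sum = 58 + 12 + 27 + 42 + 28 + 30 + 46 + 32 = 275
Avg velocity = 275 / 8 = 34.38 points/sprint

34.38 points/sprint


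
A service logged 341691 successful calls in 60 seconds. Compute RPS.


Formula: throughput = requests / seconds
throughput = 341691 / 60
throughput = 5694.85 requests/second

5694.85 requests/second


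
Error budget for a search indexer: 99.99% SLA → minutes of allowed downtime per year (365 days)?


Formula: allowed downtime = period * (100 - SLA) / 100
Period (year (365 days)) = 525600 minutes
Unavailability fraction = (100 - 99.99) / 100
Allowed downtime = 525600 * (100 - 99.99) / 100
Allowed downtime = 52.56 minutes

52.56 minutes


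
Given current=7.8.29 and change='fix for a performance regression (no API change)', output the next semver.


Current: 7.8.29
Change category: 'fix for a performance regression (no API change)' → patch bump
SemVer rule: patch bump → increment PATCH (MAJOR and MINOR unchanged)
New: 7.8.30

7.8.30


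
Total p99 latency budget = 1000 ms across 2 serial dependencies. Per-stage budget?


Formula: per_stage = total_budget / stages
per_stage = 1000 / 2
per_stage = 500.0 ms

500.0 ms


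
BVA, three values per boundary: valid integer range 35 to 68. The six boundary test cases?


Range: [35, 68]
Boundaries: just below min, min, min+1, max-1, max, just above max
Values: [34, 35, 36, 67, 68, 69]

[34, 35, 36, 67, 68, 69]


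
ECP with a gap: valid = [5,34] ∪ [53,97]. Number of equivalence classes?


Valid ranges: [5,34] and [53,97]
Class 1: x < 5 — invalid
Class 2: 5 ≤ x ≤ 34 — valid
Class 3: 34 < x < 53 — invalid (gap between ranges)
Class 4: 53 ≤ x ≤ 97 — valid
Class 5: x > 97 — invalid
Total equivalence classes: 5

5 equivalence classes


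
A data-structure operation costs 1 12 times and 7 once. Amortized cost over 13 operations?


Formula: Amortized cost = Total cost / Operations
Total cost = (12 * 1) + (1 * 7)
Total cost = 12 + 7 = 19
Amortized = 19 / 13 = 1.4615

1.4615


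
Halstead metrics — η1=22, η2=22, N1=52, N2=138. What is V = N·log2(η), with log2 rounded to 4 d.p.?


Formula: V = N * log2(η), where N = N1 + N2 and η = η1 + η2
η = 22 + 22 = 44
N = 52 + 138 = 190
log2(44) ≈ 5.4594
V = 190 * 5.4594 = 1037.29

1037.29


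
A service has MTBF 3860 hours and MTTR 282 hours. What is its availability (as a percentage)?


Availability = MTBF / (MTBF + MTTR)
Availability = 3860 / (3860 + 282)
Availability = 3860 / 4142
Availability = 93.1917%

93.1917%


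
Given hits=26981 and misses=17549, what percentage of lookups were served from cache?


Formula: hit rate = hits / (hits + misses) * 100
hit rate = 26981 / (26981 + 17549) * 100
hit rate = 26981 / 44530 * 100
hit rate = 60.59%

60.59%


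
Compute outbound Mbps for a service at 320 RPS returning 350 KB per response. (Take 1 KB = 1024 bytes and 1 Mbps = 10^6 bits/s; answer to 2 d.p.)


Formula: Mbps = payload_bytes * RPS * 8 / 1e6
Payload per request = 350 KB = 350 * 1024 = 358400 bytes
Total bytes/sec = 358400 * 320 = 114688000
Total bits/sec = 114688000 * 8 = 917504000
Mbps = 917504000 / 1e6 = 917.5

917.5 Mbps


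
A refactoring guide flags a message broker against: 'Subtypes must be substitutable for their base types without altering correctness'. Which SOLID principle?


This describes the Liskov Substitution Principle (LSP)

Liskov Substitution Principle (LSP)


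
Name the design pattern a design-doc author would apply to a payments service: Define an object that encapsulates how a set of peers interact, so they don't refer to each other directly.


This matches the Mediator pattern

Mediator


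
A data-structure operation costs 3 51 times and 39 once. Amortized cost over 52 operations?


Formula: Amortized cost = Total cost / Operations
Total cost = (51 * 3) + (1 * 39)
Total cost = 153 + 39 = 192
Amortized = 192 / 52 = 3.6923

3.6923


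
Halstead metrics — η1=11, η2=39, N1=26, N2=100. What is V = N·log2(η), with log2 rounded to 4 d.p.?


Formula: V = N * log2(η), where N = N1 + N2 and η = η1 + η2
η = 11 + 39 = 50
N = 26 + 100 = 126
log2(50) ≈ 5.6439
V = 126 * 5.6439 = 711.13

711.13


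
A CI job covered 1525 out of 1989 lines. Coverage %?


Coverage = covered / total * 100
Coverage = 1525 / 1989 * 100
Coverage = 76.67%

76.67%


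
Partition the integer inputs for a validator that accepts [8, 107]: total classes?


Valid range: [8, 107]
Class 1: x < 8 — invalid
Class 2: 8 ≤ x ≤ 107 — valid
Class 3: x > 107 — invalid
Total equivalence classes: 3

3 equivalence classes


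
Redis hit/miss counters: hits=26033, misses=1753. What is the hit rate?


Formula: hit rate = hits / (hits + misses) * 100
hit rate = 26033 / (26033 + 1753) * 100
hit rate = 26033 / 27786 * 100
hit rate = 93.69%

93.69%


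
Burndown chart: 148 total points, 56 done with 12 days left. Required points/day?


Formula: Required rate = Remaining points / Days left
Remaining = 148 - 56 = 92 points
Required rate = 92 / 12 = 7.67 points/day

7.67 points/day


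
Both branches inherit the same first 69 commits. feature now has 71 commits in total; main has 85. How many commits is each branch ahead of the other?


Common ancestor: commit #69
feature commits after divergence: 71 - 69 = 2
main commits after divergence: 85 - 69 = 16
feature is 2 commits ahead of main
main is 16 commits ahead of feature

feature ahead: 2, main ahead: 16


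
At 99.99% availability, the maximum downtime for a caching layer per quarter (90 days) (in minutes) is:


Formula: allowed downtime = period * (100 - SLA) / 100
Period (quarter (90 days)) = 129600 minutes
Unavailability fraction = (100 - 99.99) / 100
Allowed downtime = 129600 * (100 - 99.99) / 100
Allowed downtime = 12.96 minutes

12.96 minutes


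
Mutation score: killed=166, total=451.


Mutation score = killed / total * 100
Mutation score = 166 / 451 * 100
Mutation score = 36.81%

36.81%


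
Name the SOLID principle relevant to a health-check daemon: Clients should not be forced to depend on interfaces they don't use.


This describes the Interface Segregation Principle (ISP)

Interface Segregation Principle (ISP)


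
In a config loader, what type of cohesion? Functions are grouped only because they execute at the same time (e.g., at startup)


Reasoning: Related by timing only
Type: Temporal cohesion

Temporal cohesion


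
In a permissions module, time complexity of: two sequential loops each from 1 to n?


Reasoning: sequential dominates: O(n) + O(n) = O(n)
Complexity: O(n)

O(n)


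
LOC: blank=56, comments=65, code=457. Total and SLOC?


Total LOC = blank + comment + code
Total LOC = 56 + 65 + 457 = 578
SLOC (source only) = code = 457

Total LOC: 578, SLOC: 457


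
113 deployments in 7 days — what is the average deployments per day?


Formula: deployments per day = releases / days
= 113 / 7
= 16.143 deploys/day
(equivalently, 113.0 deploys/week)

16.143 deploys/day


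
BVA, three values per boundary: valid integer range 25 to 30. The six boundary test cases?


Range: [25, 30]
Boundaries: just below min, min, min+1, max-1, max, just above max
Values: [24, 25, 26, 29, 30, 31]

[24, 25, 26, 29, 30, 31]


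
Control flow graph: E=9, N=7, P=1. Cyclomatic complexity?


Formula: V(G) = E - N + 2P
V(G) = 9 - 7 + 2*1
V(G) = 2 + 2
V(G) = 4

4


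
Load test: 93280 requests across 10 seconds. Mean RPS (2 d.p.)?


Formula: throughput = requests / seconds
throughput = 93280 / 10
throughput = 9328.0 requests/second

9328.0 requests/second


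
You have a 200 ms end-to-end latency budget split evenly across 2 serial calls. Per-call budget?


Formula: per_stage = total_budget / stages
per_stage = 200 / 2
per_stage = 100.0 ms

100.0 ms


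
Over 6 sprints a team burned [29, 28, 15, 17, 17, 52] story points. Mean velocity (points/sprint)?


Formula: Avg velocity = Total points / Number of sprints
Points: [29, 28, 15, 17, 17, 52]
Sum = 29 + 28 + 15 + 17 + 17 + 52 = 158
Avg velocity = 158 / 6 = 26.33 points/sprint

26.33 points/sprint


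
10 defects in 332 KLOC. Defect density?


Defect density = defects / KLOC
Defect density = 10 / 332
Defect density = 0.03 defects/KLOC

0.03 defects/KLOC


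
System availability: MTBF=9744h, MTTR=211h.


Availability = MTBF / (MTBF + MTTR)
Availability = 9744 / (9744 + 211)
Availability = 9744 / 9955
Availability = 97.8805%

97.8805%


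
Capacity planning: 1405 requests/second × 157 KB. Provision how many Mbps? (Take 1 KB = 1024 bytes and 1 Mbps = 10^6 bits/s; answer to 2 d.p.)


Formula: Mbps = payload_bytes * RPS * 8 / 1e6
Payload per request = 157 KB = 157 * 1024 = 160768 bytes
Total bytes/sec = 160768 * 1405 = 225879040
Total bits/sec = 225879040 * 8 = 1807032320
Mbps = 1807032320 / 1e6 = 1807.03

1807.03 Mbps


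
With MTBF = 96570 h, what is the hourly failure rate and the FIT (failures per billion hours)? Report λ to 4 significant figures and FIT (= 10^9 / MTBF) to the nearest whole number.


Formula: λ = 1 / MTBF; FIT = λ × 1e9 = 1e9 / MTBF
λ = 1 / 96570 ≈ 1.036e-05 failures/hour
FIT = 1e9 / 96570 ≈ 10355 failures per 1e9 hours (nearest whole number)

λ = 1.036e-05 /h, FIT = 10355


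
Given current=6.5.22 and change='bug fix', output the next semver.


Current: 6.5.22
Change category: 'bug fix' → patch bump
SemVer rule: patch bump → increment PATCH (MAJOR and MINOR unchanged)
New: 6.5.23

6.5.23


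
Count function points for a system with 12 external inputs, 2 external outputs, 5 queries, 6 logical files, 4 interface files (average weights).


UFP = EI*4 + EO*5 + EQ*4 + ILF*10 + EIF*7
UFP = 12*4 + 2*5 + 5*4 + 6*10 + 4*7
UFP = 48 + 10 + 20 + 60 + 28
UFP = 166

166


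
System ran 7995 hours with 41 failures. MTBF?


Formula: MTBF = Total operating time / Number of failures
MTBF = 7995 / 41
MTBF = 195.0 hours

195.0 hours


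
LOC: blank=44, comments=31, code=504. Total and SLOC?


Total LOC = blank + comment + code
Total LOC = 44 + 31 + 504 = 579
SLOC (source only) = code = 504

Total LOC: 579, SLOC: 504


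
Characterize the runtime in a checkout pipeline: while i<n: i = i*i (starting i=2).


Reasoning: squaring drives double-exponential growth; iterations ~ log log n
Complexity: O(log log n)

O(log log n)


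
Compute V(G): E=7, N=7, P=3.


Formula: V(G) = E - N + 2P
V(G) = 7 - 7 + 2*3
V(G) = 0 + 6
V(G) = 6

6


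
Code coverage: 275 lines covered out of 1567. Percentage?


Coverage = covered / total * 100
Coverage = 275 / 1567 * 100
Coverage = 17.55%

17.55%


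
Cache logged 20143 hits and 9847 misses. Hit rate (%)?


Formula: hit rate = hits / (hits + misses) * 100
hit rate = 20143 / (20143 + 9847) * 100
hit rate = 20143 / 29990 * 100
hit rate = 67.17%

67.17%


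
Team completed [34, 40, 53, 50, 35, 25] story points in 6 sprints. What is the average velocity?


Formula: Avg velocity = Total points / Number of sprints
Points: [34, 40, 53, 50, 35, 25]
Sum = 34 + 40 + 53 + 50 + 35 + 25 = 237
Avg velocity = 237 / 6 = 39.5 points/sprint

39.5 points/sprint


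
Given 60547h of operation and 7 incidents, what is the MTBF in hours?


Formula: MTBF = Total operating time / Number of failures
MTBF = 60547 / 7
MTBF = 8649.57 hours

8649.57 hours


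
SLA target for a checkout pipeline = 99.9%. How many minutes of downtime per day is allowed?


Formula: allowed downtime = period * (100 - SLA) / 100
Period (day) = 1440 minutes
Unavailability fraction = (100 - 99.9) / 100
Allowed downtime = 1440 * (100 - 99.9) / 100
Allowed downtime = 1.44 minutes

1.44 minutes


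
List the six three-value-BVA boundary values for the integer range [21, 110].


Range: [21, 110]
Boundaries: just below min, min, min+1, max-1, max, just above max
Values: [20, 21, 22, 109, 110, 111]

[20, 21, 22, 109, 110, 111]


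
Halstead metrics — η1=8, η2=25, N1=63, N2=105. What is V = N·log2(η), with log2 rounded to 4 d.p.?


Formula: V = N * log2(η), where N = N1 + N2 and η = η1 + η2
η = 8 + 25 = 33
N = 63 + 105 = 168
log2(33) ≈ 5.0444
V = 168 * 5.0444 = 847.46

847.46


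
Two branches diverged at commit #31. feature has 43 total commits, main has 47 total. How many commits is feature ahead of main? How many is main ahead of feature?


Common ancestor: commit #31
feature commits after divergence: 43 - 31 = 12
main commits after divergence: 47 - 31 = 16
feature is 12 commits ahead of main
main is 16 commits ahead of feature

feature ahead: 12, main ahead: 16


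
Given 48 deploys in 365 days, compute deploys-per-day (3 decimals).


Formula: deployments per day = releases / days
= 48 / 365
= 0.132 deploys/day
(equivalently, 0.92 deploys/week)

0.132 deploys/day


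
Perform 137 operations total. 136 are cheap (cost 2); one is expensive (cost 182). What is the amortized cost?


Formula: Amortized cost = Total cost / Operations
Total cost = (136 * 2) + (1 * 182)
Total cost = 272 + 182 = 454
Amortized = 454 / 137 = 3.3139

3.3139


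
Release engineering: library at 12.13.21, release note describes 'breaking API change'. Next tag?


Current: 12.13.21
Change category: 'breaking API change' → major bump
SemVer rule: major bump → increment MAJOR, reset MINOR and PATCH to 0
New: 13.0.0

13.0.0


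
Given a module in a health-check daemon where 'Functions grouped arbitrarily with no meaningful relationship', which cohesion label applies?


Reasoning: Worst: random grouping
Type: Coincidental cohesion

Coincidental cohesion


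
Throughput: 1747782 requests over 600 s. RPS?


Formula: throughput = requests / seconds
throughput = 1747782 / 600
throughput = 2912.97 requests/second

2912.97 requests/second


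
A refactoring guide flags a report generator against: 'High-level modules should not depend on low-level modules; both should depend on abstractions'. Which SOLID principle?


This describes the Dependency Inversion Principle (DIP)

Dependency Inversion Principle (DIP)


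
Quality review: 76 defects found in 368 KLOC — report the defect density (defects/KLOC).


Defect density = defects / KLOC
Defect density = 76 / 368
Defect density = 0.207 defects/KLOC

0.207 defects/KLOC


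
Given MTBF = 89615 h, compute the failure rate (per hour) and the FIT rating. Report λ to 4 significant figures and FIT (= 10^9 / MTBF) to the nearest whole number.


Formula: λ = 1 / MTBF; FIT = λ × 1e9 = 1e9 / MTBF
λ = 1 / 89615 ≈ 1.116e-05 failures/hour
FIT = 1e9 / 89615 ≈ 11159 failures per 1e9 hours (nearest whole number)

λ = 1.116e-05 /h, FIT = 11159


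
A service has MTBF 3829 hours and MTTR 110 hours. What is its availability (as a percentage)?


Availability = MTBF / (MTBF + MTTR)
Availability = 3829 / (3829 + 110)
Availability = 3829 / 3939
Availability = 97.2074%

97.2074%


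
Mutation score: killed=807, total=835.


Mutation score = killed / total * 100
Mutation score = 807 / 835 * 100
Mutation score = 96.65%

96.65%


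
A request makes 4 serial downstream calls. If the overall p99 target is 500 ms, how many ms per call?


Formula: per_stage = total_budget / stages
per_stage = 500 / 4
per_stage = 125.0 ms

125.0 ms


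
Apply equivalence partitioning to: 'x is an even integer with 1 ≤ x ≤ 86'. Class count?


Constraint: even integers in [1, 86]
Class 1: x < 1 — out-of-range invalid
Class 2: x in [1,86] but odd — wrong type invalid
Class 3: x in [1,86] and even — valid
Class 4: x > 86 — out-of-range invalid
Total equivalence classes: 4

4 equivalence classes


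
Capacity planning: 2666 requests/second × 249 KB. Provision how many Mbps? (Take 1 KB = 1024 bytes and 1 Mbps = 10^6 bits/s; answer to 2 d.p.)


Formula: Mbps = payload_bytes * RPS * 8 / 1e6
Payload per request = 249 KB = 249 * 1024 = 254976 bytes
Total bytes/sec = 254976 * 2666 = 679766016
Total bits/sec = 679766016 * 8 = 5438128128
Mbps = 5438128128 / 1e6 = 5438.13

5438.13 Mbps


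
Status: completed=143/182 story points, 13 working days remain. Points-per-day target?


Formula: Required rate = Remaining points / Days left
Remaining = 182 - 143 = 39 points
Required rate = 39 / 13 = 3.0 points/day

3.0 points/day


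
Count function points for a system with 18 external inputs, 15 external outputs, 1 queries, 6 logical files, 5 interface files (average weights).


UFP = EI*4 + EO*5 + EQ*4 + ILF*10 + EIF*7
UFP = 18*4 + 15*5 + 1*4 + 6*10 + 5*7
UFP = 72 + 75 + 4 + 60 + 35
UFP = 246

246


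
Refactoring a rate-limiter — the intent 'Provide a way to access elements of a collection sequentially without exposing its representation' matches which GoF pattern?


This matches the Iterator pattern

Iterator


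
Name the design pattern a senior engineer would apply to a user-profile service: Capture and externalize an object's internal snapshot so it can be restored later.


This matches the Memento pattern

Memento


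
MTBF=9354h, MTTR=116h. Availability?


Availability = MTBF / (MTBF + MTTR)
Availability = 9354 / (9354 + 116)
Availability = 9354 / 9470
Availability = 98.7751%

98.7751%


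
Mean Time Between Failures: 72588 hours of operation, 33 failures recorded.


Formula: MTBF = Total operating time / Number of failures
MTBF = 72588 / 33
MTBF = 2199.64 hours

2199.64 hours


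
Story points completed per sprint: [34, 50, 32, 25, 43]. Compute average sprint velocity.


Formula: Avg velocity = Total points / Number of sprints
Points: [34, 50, 32, 25, 43]
Sum = 34 + 50 + 32 + 25 + 43 = 184
Avg velocity = 184 / 5 = 36.8 points/sprint

36.8 points/sprint


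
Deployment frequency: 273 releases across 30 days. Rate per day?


Formula: deployments per day = releases / days
= 273 / 30
= 9.1 deploys/day
(equivalently, 63.7 deploys/week)

9.1 deploys/day


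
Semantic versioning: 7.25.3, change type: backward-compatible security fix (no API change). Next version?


Current: 7.25.3
Change category: 'backward-compatible security fix (no API change)' → patch bump
SemVer rule: patch bump → increment PATCH (MAJOR and MINOR unchanged)
New: 7.25.4

7.25.4


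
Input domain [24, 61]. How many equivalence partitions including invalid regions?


Valid range: [24, 61]
Class 1: x < 24 — invalid
Class 2: 24 ≤ x ≤ 61 — valid
Class 3: x > 61 — invalid
Total equivalence classes: 3

3 equivalence classes


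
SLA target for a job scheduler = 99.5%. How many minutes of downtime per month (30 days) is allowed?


Formula: allowed downtime = period * (100 - SLA) / 100
Period (month (30 days)) = 43200 minutes
Unavailability fraction = (100 - 99.5) / 100
Allowed downtime = 43200 * (100 - 99.5) / 100
Allowed downtime = 216.0 minutes

216.0 minutes


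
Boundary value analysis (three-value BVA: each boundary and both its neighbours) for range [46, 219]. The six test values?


Range: [46, 219]
Boundaries: just below min, min, min+1, max-1, max, just above max
Values: [45, 46, 47, 218, 219, 220]

[45, 46, 47, 218, 219, 220]


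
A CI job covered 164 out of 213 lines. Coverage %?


Coverage = covered / total * 100
Coverage = 164 / 213 * 100
Coverage = 77.0%

77.0%


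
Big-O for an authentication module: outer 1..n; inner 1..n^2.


Reasoning: n times n^2
Complexity: O(n^3)

O(n^3)


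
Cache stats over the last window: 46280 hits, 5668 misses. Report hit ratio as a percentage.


Formula: hit rate = hits / (hits + misses) * 100
hit rate = 46280 / (46280 + 5668) * 100
hit rate = 46280 / 51948 * 100
hit rate = 89.09%

89.09%


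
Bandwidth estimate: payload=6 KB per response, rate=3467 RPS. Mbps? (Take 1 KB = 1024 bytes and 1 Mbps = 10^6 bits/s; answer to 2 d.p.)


Formula: Mbps = payload_bytes * RPS * 8 / 1e6
Payload per request = 6 KB = 6 * 1024 = 6144 bytes
Total bytes/sec = 6144 * 3467 = 21301248
Total bits/sec = 21301248 * 8 = 170409984
Mbps = 170409984 / 1e6 = 170.41

170.41 Mbps


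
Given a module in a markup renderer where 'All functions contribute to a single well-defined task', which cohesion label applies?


Reasoning: Best: single purpose
Type: Functional cohesion

Functional cohesion


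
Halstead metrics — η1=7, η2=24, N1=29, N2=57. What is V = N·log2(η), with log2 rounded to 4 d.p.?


Formula: V = N * log2(η), where N = N1 + N2 and η = η1 + η2
η = 7 + 24 = 31
N = 29 + 57 = 86
log2(31) ≈ 4.9542
V = 86 * 4.9542 = 426.06

426.06


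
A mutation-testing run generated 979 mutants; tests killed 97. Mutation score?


Mutation score = killed / total * 100
Mutation score = 97 / 979 * 100
Mutation score = 9.91%

9.91%


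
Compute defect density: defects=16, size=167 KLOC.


Defect density = defects / KLOC
Defect density = 16 / 167
Defect density = 0.096 defects/KLOC

0.096 defects/KLOC


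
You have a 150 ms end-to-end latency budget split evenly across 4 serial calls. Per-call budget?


Formula: per_stage = total_budget / stages
per_stage = 150 / 4
per_stage = 37.5 ms

37.5 ms


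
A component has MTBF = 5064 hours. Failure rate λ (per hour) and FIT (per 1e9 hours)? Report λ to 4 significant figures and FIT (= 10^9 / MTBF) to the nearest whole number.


Formula: λ = 1 / MTBF; FIT = λ × 1e9 = 1e9 / MTBF
λ = 1 / 5064 ≈ 1.975e-04 failures/hour
FIT = 1e9 / 5064 ≈ 197472 failures per 1e9 hours (nearest whole number)

λ = 1.975e-04 /h, FIT = 197472


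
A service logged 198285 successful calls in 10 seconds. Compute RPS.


Formula: throughput = requests / seconds
throughput = 198285 / 10
throughput = 19828.5 requests/second

19828.5 requests/second


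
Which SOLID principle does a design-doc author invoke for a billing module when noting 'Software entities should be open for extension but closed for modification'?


This describes the Open/Closed Principle (OCP)

Open/Closed Principle (OCP)


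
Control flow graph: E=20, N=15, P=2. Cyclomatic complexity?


Formula: V(G) = E - N + 2P
V(G) = 20 - 15 + 2*2
V(G) = 5 + 4
V(G) = 9

9


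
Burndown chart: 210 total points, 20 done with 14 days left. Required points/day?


Formula: Required rate = Remaining points / Days left
Remaining = 210 - 20 = 190 points
Required rate = 190 / 14 = 13.57 points/day

13.57 points/day


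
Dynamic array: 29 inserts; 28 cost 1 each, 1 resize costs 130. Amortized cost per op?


Formula: Amortized cost = Total cost / Operations
Total cost = (28 * 1) + (1 * 130)
Total cost = 28 + 130 = 158
Amortized = 158 / 29 = 5.4483

5.4483


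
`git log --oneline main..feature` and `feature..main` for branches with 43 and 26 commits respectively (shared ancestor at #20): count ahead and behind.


Common ancestor: commit #20
feature commits after divergence: 43 - 20 = 23
main commits after divergence: 26 - 20 = 6
feature is 23 commits ahead of main
main is 6 commits ahead of feature

feature ahead: 23, main ahead: 6


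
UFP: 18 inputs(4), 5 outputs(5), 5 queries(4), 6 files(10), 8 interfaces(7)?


UFP = EI*4 + EO*5 + EQ*4 + ILF*10 + EIF*7
UFP = 18*4 + 5*5 + 5*4 + 6*10 + 8*7
UFP = 72 + 25 + 20 + 60 + 56
UFP = 233

233


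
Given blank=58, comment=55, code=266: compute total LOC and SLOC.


Total LOC = blank + comment + code
Total LOC = 58 + 55 + 266 = 379
SLOC (source only) = code = 266

Total LOC: 379, SLOC: 266


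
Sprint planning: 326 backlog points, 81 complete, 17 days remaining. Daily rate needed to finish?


Formula: Required rate = Remaining points / Days left
Remaining = 326 - 81 = 245 points
Required rate = 245 / 17 = 14.41 points/day

14.41 points/day


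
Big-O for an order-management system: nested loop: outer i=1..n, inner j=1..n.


Reasoning: n iterations times n iterations
Complexity: O(n^2)

O(n^2)


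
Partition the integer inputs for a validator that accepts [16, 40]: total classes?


Valid range: [16, 40]
Class 1: x < 16 — invalid
Class 2: 16 ≤ x ≤ 40 — valid
Class 3: x > 40 — invalid
Total equivalence classes: 3

3 equivalence classes


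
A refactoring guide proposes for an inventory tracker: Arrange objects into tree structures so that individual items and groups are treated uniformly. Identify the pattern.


This matches the Composite pattern

Composite


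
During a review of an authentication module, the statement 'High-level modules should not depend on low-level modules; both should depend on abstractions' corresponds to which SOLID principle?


This describes the Dependency Inversion Principle (DIP)

Dependency Inversion Principle (DIP)


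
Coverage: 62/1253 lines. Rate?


Coverage = covered / total * 100
Coverage = 62 / 1253 * 100
Coverage = 4.95%

4.95%


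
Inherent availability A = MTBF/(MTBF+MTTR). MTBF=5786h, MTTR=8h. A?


Availability = MTBF / (MTBF + MTTR)
Availability = 5786 / (5786 + 8)
Availability = 5786 / 5794
Availability = 99.8619%

99.8619%


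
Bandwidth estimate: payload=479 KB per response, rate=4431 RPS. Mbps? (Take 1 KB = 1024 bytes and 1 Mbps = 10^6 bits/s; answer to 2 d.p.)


Formula: Mbps = payload_bytes * RPS * 8 / 1e6
Payload per request = 479 KB = 479 * 1024 = 490496 bytes
Total bytes/sec = 490496 * 4431 = 2173387776
Total bits/sec = 2173387776 * 8 = 17387102208
Mbps = 17387102208 / 1e6 = 17387.1

17387.1 Mbps


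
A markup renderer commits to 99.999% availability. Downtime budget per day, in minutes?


Formula: allowed downtime = period * (100 - SLA) / 100
Period (day) = 1440 minutes
Unavailability fraction = (100 - 99.999) / 100
Allowed downtime = 1440 * (100 - 99.999) / 100
Allowed downtime = 0.0144 minutes

0.0144 minutes


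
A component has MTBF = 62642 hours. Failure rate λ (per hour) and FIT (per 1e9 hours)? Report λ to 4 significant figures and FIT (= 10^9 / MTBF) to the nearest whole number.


Formula: λ = 1 / MTBF; FIT = λ × 1e9 = 1e9 / MTBF
λ = 1 / 62642 ≈ 1.596e-05 failures/hour
FIT = 1e9 / 62642 ≈ 15964 failures per 1e9 hours (nearest whole number)

λ = 1.596e-05 /h, FIT = 15964


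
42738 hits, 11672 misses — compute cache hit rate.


Formula: hit rate = hits / (hits + misses) * 100
hit rate = 42738 / (42738 + 11672) * 100
hit rate = 42738 / 54410 * 100
hit rate = 78.55%

78.55%


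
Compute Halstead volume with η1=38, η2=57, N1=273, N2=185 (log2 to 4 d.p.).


Formula: V = N * log2(η), where N = N1 + N2 and η = η1 + η2
η = 38 + 57 = 95
N = 273 + 185 = 458
log2(95) ≈ 6.5699
V = 458 * 6.5699 = 3009.01

3009.01


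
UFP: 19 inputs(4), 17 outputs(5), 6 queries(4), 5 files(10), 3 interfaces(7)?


UFP = EI*4 + EO*5 + EQ*4 + ILF*10 + EIF*7
UFP = 19*4 + 17*5 + 6*4 + 5*10 + 3*7
UFP = 76 + 85 + 24 + 50 + 21
UFP = 256

256


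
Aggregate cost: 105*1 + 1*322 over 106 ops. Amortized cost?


Formula: Amortized cost = Total cost / Operations
Total cost = (105 * 1) + (1 * 322)
Total cost = 105 + 322 = 427
Amortized = 427 / 106 = 4.0283

4.0283


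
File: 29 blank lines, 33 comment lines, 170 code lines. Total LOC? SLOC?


Total LOC = blank + comment + code
Total LOC = 29 + 33 + 170 = 232
SLOC (source only) = code = 170

Total LOC: 232, SLOC: 170


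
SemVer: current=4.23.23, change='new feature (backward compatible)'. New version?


Current: 4.23.23
Change category: 'new feature (backward compatible)' → minor bump
SemVer rule: minor bump → increment MINOR, reset PATCH to 0 (MAJOR unchanged)
New: 4.24.0

4.24.0


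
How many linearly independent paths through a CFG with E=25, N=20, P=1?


Formula: V(G) = E - N + 2P
V(G) = 25 - 20 + 2*1
V(G) = 5 + 2
V(G) = 7

7


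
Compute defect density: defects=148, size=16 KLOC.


Defect density = defects / KLOC
Defect density = 148 / 16
Defect density = 9.25 defects/KLOC

9.25 defects/KLOC


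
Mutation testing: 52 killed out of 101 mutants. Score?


Mutation score = killed / total * 100
Mutation score = 52 / 101 * 100
Mutation score = 51.49%

51.49%


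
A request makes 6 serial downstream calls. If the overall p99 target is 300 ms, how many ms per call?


Formula: per_stage = total_budget / stages
per_stage = 300 / 6
per_stage = 50.0 ms

50.0 ms


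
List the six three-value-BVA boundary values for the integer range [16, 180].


Range: [16, 180]
Boundaries: just below min, min, min+1, max-1, max, just above max
Values: [15, 16, 17, 179, 180, 181]

[15, 16, 17, 179, 180, 181]


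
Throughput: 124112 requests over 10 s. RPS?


Formula: throughput = requests / seconds
throughput = 124112 / 10
throughput = 12411.2 requests/second

12411.2 requests/second


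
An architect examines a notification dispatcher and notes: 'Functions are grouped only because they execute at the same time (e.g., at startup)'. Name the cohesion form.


Reasoning: Related by timing only
Type: Temporal cohesion

Temporal cohesion


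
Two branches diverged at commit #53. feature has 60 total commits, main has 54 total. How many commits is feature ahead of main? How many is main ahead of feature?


Common ancestor: commit #53
feature commits after divergence: 60 - 53 = 7
main commits after divergence: 54 - 53 = 1
feature is 7 commits ahead of main
main is 1 commits ahead of feature

feature ahead: 7, main ahead: 1
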